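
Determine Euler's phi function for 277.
276

277 = 277
φ(n) = n × ∏(1 - 1/p) for each prime p dividing n
φ(277) = 277 × (1 - 1/277) = 276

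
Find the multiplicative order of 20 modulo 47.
46

47 is prime, so ord(20) divides φ(47) = 46.
Divisors of 46: 1, 2, 23, 46.
Repeated squaring: 20^1 ≡ 20, 20^2 ≡ 24, 20^4 ≡ 12, 20^8 ≡ 3, 20^16 ≡ 9, 20^32 ≡ 34 (mod 47).
Test 20^d mod 47 for each divisor d in increasing order:
20^1 ≡ 20
20^2 ≡ 24
20^23 = 20^16·20^4·20^2·20^1 ≡ 46
20^46 = 20^32·20^8·20^4·20^2 ≡ 1  ← first divisor giving 1
The order is 46.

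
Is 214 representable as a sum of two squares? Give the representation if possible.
Not possible

Factorization: 214 = 2 × 107
By Fermat: n is sum of two squares iff every prime p ≡ 3 (mod 4) appears to even power.
Prime(s) ≡ 3 (mod 4) with odd exponent: [(107, 1)]
Therefore 214 cannot be expressed as a² + b².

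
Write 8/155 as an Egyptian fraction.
1/20 + 1/620

Greedy algorithm:
8/155: ceiling(155/8) = 20, use 1/20
1/620: ceiling(620/1) = 620, use 1/620
Result: 8/155 = 1/20 + 1/620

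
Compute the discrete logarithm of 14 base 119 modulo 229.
196

Baby-step giant-step with step n = ⌈√229⌉ = 16.
Baby steps 119^j mod 229 (j:value) for j=0..15: 0:1, 1:119, 2:192, 3:177, 4:224, 5:92, 6:185, 7:31, 8:25, 9:227, 10:220, 11:74, 12:104, 13:10, 14:45, 15:88.
Giant-step multiplier: 119^(-16) ≡ 119^(228-16) = 119^212 ≡ 48 (mod 229).
Giant steps γ_i = 14·48^i mod 229: γ_0=14, γ_1=214, γ_2=196, γ_3=19, γ_4=225, γ_5=37, γ_6=173, γ_7=60, γ_8=132, γ_9=153, γ_10=16, γ_11=81, γ_12=224 (in table at j=4).
x = i·n + j = 12·16 + 4 = 196.
Check: 119^196 ≡ 14 (mod 229).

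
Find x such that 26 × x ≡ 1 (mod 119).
87

gcd(26, 119) = 1, so the inverse exists.
Extended Euclidean algorithm on (119, 26):
119 = 4 × 26 + 15  ⟹  15 = (1)·119 + (-4)·26
26 = 1 × 15 + 11  ⟹  11 = (-1)·119 + (5)·26
15 = 1 × 11 + 4  ⟹  4 = (2)·119 + (-9)·26
11 = 2 × 4 + 3  ⟹  3 = (-5)·119 + (23)·26
4 = 1 × 3 + 1  ⟹  1 = (7)·119 + (-32)·26
So (-32)·26 ≡ 1 (mod 119), i.e. 26^(-1) ≡ -32 ≡ 87 (mod 119).
Check: 26 × 87 = 2262 ≡ 1 (mod 119)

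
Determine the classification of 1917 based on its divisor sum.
deficient

Proper divisors of 1917: sum = 1 + 3 + 9 + 27 + 71 + 213 + 639 = 963
Since 963 < 1917, 1917 is deficient.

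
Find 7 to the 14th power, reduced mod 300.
49

Repeated squaring. Binary of 14 = 1110.
7^1 ≡ 7 (mod 300); 7^2 ≡ 49 (mod 300); 7^4 ≡ 1 (mod 300); 7^8 ≡ 1 (mod 300)
7^14 = 7^2 × 7^4 × 7^8 ≡ 49 (mod 300)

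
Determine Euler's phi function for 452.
224

452 = 2^2 × 113
φ(n) = n × ∏(1 - 1/p) for each prime p dividing n
φ(452) = 452 × (1 - 1/2) × (1 - 1/113) = 224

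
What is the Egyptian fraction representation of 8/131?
1/17 + 1/446 + 1/331081 + 1/328843554602

Greedy algorithm:
8/131: ceiling(131/8) = 17, use 1/17
5/2227: ceiling(2227/5) = 446, use 1/446
3/993242: ceiling(993242/3) = 331081, use 1/331081
1/328843554602: ceiling(328843554602/1) = 328843554602, use 1/328843554602
Result: 8/131 = 1/17 + 1/446 + 1/331081 + 1/328843554602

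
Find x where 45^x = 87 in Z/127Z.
48

Baby-step giant-step with step n = ⌈√127⌉ = 12.
Baby steps 45^j mod 127 (j:value) for j=0..11: 0:1, 1:45, 2:120, 3:66, 4:49, 5:46, 6:38, 7:59, 8:115, 9:95, 10:84, 11:97.
Giant-step multiplier: 45^(-12) ≡ 45^(126-12) = 45^114 ≡ 100 (mod 127).
Giant steps γ_i = 87·100^i mod 127: γ_0=87, γ_1=64, γ_2=50, γ_3=47, γ_4=1 (in table at j=0).
x = i·n + j = 4·12 + 0 = 48.
Check: 45^48 ≡ 87 (mod 127).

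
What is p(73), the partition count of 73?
6185689

p(n) counts ways to write n as a sum of positive integers (order ignored).
Euler's pentagonal recurrence: p(k) = p(k-1) + p(k-2) - p(k-5) - p(k-7) + p(k-12) + p(k-15) - ... (offsets j(3j∓1)/2, signs ++--, p(0)=1, p(<0)=0).
DP table for k = 0..72: p(0)=1, p(1)=1, p(2)=2, p(3)=3, p(4)=5, p(5)=7, p(6)=11, p(7)=15, p(8)=22, p(9)=30, p(10)=42, p(11)=56, p(12)=77, p(13)=101, p(14)=135, p(15)=176, p(16)=231, p(17)=297, p(18)=385, p(19)=490, p(20)=627, p(21)=792, p(22)=1002, p(23)=1255, p(24)=1575, p(25)=1958, p(26)=2436, p(27)=3010, p(28)=3718, p(29)=4565, p(30)=5604, p(31)=6842, p(32)=8349, p(33)=10143, p(34)=12310, p(35)=14883, p(36)=17977, p(37)=21637, p(38)=26015, p(39)=31185, p(40)=37338, p(41)=44583, p(42)=53174, p(43)=63261, p(44)=75175, p(45)=89134, p(46)=105558, p(47)=124754, p(48)=147273, p(49)=173525, p(50)=204226, p(51)=239943, p(52)=281589, p(53)=329931, p(54)=386155, p(55)=451276, p(56)=526823, p(57)=614154, p(58)=715220, p(59)=831820, p(60)=966467, p(61)=1121505, p(62)=1300156, p(63)=1505499, p(64)=1741630, p(65)=2012558, p(66)=2323520, p(67)=2679689, p(68)=3087735, p(69)=3554345, p(70)=4087968, p(71)=4697205, p(72)=5392783.
Final step: p(73) = p(72) + p(71) - p(68) - p(66) + p(61) + p(58) - p(51) - p(47) + p(38) + p(33) - p(22) - p(16) + p(3)
= 5392783 + 4697205 - 3087735 - 2323520 + 1121505 + 715220 - 239943 - 124754 + 26015 + 10143 - 1002 - 231 + 3
= 6185689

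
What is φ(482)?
240

482 = 2 × 241
φ(n) = n × ∏(1 - 1/p) for each prime p dividing n
φ(482) = 482 × (1 - 1/2) × (1 - 1/241) = 240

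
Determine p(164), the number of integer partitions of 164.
156919475295

p(n) counts ways to write n as a sum of positive integers (order ignored).
Euler's pentagonal recurrence: p(k) = p(k-1) + p(k-2) - p(k-5) - p(k-7) + p(k-12) + p(k-15) - ... (offsets j(3j∓1)/2, signs ++--, p(0)=1, p(<0)=0).
DP table for k = 0..163: p(0)=1, p(1)=1, p(2)=2, p(3)=3, p(4)=5, p(5)=7, p(6)=11, p(7)=15, p(8)=22, p(9)=30, p(10)=42, p(11)=56, p(12)=77, p(13)=101, p(14)=135, p(15)=176, p(16)=231, p(17)=297, p(18)=385, p(19)=490, p(20)=627, p(21)=792, p(22)=1002, p(23)=1255, p(24)=1575, p(25)=1958, p(26)=2436, p(27)=3010, p(28)=3718, p(29)=4565, p(30)=5604, p(31)=6842, p(32)=8349, p(33)=10143, p(34)=12310, p(35)=14883, p(36)=17977, p(37)=21637, p(38)=26015, p(39)=31185, p(40)=37338, p(41)=44583, p(42)=53174, p(43)=63261, p(44)=75175, p(45)=89134, p(46)=105558, p(47)=124754, p(48)=147273, p(49)=173525, p(50)=204226, p(51)=239943, p(52)=281589, p(53)=329931, p(54)=386155, p(55)=451276, p(56)=526823, p(57)=614154, p(58)=715220, p(59)=831820, p(60)=966467, p(61)=1121505, p(62)=1300156, p(63)=1505499, p(64)=1741630, p(65)=2012558, p(66)=2323520, p(67)=2679689, p(68)=3087735, p(69)=3554345, p(70)=4087968, p(71)=4697205, p(72)=5392783, p(73)=6185689, p(74)=7089500, p(75)=8118264, p(76)=9289091, p(77)=10619863, p(78)=12132164, p(79)=13848650, p(80)=15796476, p(81)=18004327, p(82)=20506255, p(83)=23338469, p(84)=26543660, p(85)=30167357, p(86)=34262962, p(87)=38887673, p(88)=44108109, p(89)=49995925, p(90)=56634173, p(91)=64112359, p(92)=72533807, p(93)=82010177, p(94)=92669720, p(95)=104651419, p(96)=118114304, p(97)=133230930, p(98)=150198136, p(99)=169229875, p(100)=190569292, p(101)=214481126, p(102)=241265379, p(103)=271248950, p(104)=304801365, p(105)=342325709, p(106)=384276336, p(107)=431149389, p(108)=483502844, p(109)=541946240, p(110)=607163746, p(111)=679903203, p(112)=761002156, p(113)=851376628, p(114)=952050665, p(115)=1064144451, p(116)=1188908248, p(117)=1327710076, p(118)=1482074143, p(119)=1653668665, p(120)=1844349560, p(121)=2056148051, p(122)=2291320912, p(123)=2552338241, p(124)=2841940500, p(125)=3163127352, p(126)=3519222692, p(127)=3913864295, p(128)=4351078600, p(129)=4835271870, p(130)=5371315400, p(131)=5964539504, p(132)=6620830889, p(133)=7346629512, p(134)=8149040695, p(135)=9035836076, p(136)=10015581680, p(137)=11097645016, p(138)=12292341831, p(139)=13610949895, p(140)=15065878135, p(141)=16670689208, p(142)=18440293320, p(143)=20390982757, p(144)=22540654445, p(145)=24908858009, p(146)=27517052599, p(147)=30388671978, p(148)=33549419497, p(149)=37027355200, p(150)=40853235313, p(151)=45060624582, p(152)=49686288421, p(153)=54770336324, p(154)=60356673280, p(155)=66493182097, p(156)=73232243759, p(157)=80630964769, p(158)=88751778802, p(159)=97662728555, p(160)=107438159466, p(161)=118159068427, p(162)=129913904637, p(163)=142798995930.
Final step: p(164) = p(163) + p(162) - p(159) - p(157) + p(152) + p(149) - p(142) - p(138) + p(129) + p(124) - p(113) - p(107) + p(94) + p(87) - p(72) - p(64) + p(47) + p(38) - p(19) - p(9)
= 142798995930 + 129913904637 - 97662728555 - 80630964769 + 49686288421 + 37027355200 - 18440293320 - 12292341831 + 4835271870 + 2841940500 - 851376628 - 431149389 + 92669720 + 38887673 - 5392783 - 1741630 + 124754 + 26015 - 490 - 30
= 156919475295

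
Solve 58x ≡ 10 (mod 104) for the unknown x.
x ≡ 45 (mod 52)

gcd(58, 104) = 2, which divides 10, so solutions exist.
Divide through by 2: 29x ≡ 5 (mod 52).
Find 29^(-1) mod 52 by the extended Euclidean algorithm:
52 = 1 × 29 + 23  ⟹  23 = (1)·52 + (-1)·29
29 = 1 × 23 + 6  ⟹  6 = (-1)·52 + (2)·29
23 = 3 × 6 + 5  ⟹  5 = (4)·52 + (-7)·29
6 = 1 × 5 + 1  ⟹  1 = (-5)·52 + (9)·29
So (9)·29 ≡ 1 (mod 52), i.e. 29^(-1) ≡ 9 (mod 52).
x ≡ 9 × 5 = 45 ≡ 45 (mod 52).
Check: 58 × 45 = 2610 ≡ 10 (mod 104).
x ≡ 45 (mod 52), giving 2 solutions mod 104.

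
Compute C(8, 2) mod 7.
0

Using Lucas' theorem:
Write n=8 and k=2 in base 7:
n in base 7: [1, 1]
k in base 7: [0, 2]
C(8,2) mod 7 = ∏ C(n_i, k_i) mod 7
Digit binomials (mod 7): C(1,0) = 1; C(1,2) = 0 (k_i > n_i)
Product: 1 × 0 = 0 ≡ 0 (mod 7)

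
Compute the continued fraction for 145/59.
[2; 2, 5, 2, 2]

Euclidean algorithm steps:
145 = 2 × 59 + 27
59 = 2 × 27 + 5
27 = 5 × 5 + 2
5 = 2 × 2 + 1
2 = 2 × 1 + 0
Continued fraction: [2; 2, 5, 2, 2]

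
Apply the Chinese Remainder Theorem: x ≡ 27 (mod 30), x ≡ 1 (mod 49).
687

Using Chinese Remainder Theorem:
M = 30 × 49 = 1470
M1 = 49, M2 = 30
y1 = 49^(-1) mod 30 = 19
y2 = 30^(-1) mod 49 = 18
x = (27×49×19 + 1×30×18) mod 1470 = 687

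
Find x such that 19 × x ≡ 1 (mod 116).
55

gcd(19, 116) = 1, so the inverse exists.
Extended Euclidean algorithm on (116, 19):
116 = 6 × 19 + 2  ⟹  2 = (1)·116 + (-6)·19
19 = 9 × 2 + 1  ⟹  1 = (-9)·116 + (55)·19
So (55)·19 ≡ 1 (mod 116), i.e. 19^(-1) ≡ 55 (mod 116).
Check: 19 × 55 = 1045 ≡ 1 (mod 116)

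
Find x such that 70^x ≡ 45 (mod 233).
13

Baby-step giant-step with step n = ⌈√233⌉ = 16.
Baby steps 70^j mod 233 (j:value) for j=0..15: 0:1, 1:70, 2:7, 3:24, 4:49, 5:168, 6:110, 7:11, 8:71, 9:77, 10:31, 11:73, 12:217, 13:45, 14:121, 15:82.
h = 45 is already in the table at j=13, so x = 13.
Check: 70^13 ≡ 45 (mod 233).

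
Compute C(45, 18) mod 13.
5

Using Lucas' theorem:
Write n=45 and k=18 in base 13:
n in base 13: [3, 6]
k in base 13: [1, 5]
C(45,18) mod 13 = ∏ C(n_i, k_i) mod 13
Digit binomials (mod 13): C(3,1) = 3; C(6,5) = 6
Product: 3 × 6 = 18 ≡ 5 (mod 13)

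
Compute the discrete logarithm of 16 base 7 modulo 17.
8

Baby-step giant-step with step n = ⌈√17⌉ = 5.
Baby steps 7^j mod 17 (j:value) for j=0..4: 0:1, 1:7, 2:15, 3:3, 4:4.
Giant-step multiplier: 7^(-5) ≡ 7^(16-5) = 7^11 ≡ 14 (mod 17).
Giant steps γ_i = 16·14^i mod 17: γ_0=16, γ_1=3 (in table at j=3).
x = i·n + j = 1·5 + 3 = 8.
Check: 7^8 ≡ 16 (mod 17).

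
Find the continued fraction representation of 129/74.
[1; 1, 2, 1, 8, 2]

Euclidean algorithm steps:
129 = 1 × 74 + 55
74 = 1 × 55 + 19
55 = 2 × 19 + 17
19 = 1 × 17 + 2
17 = 8 × 2 + 1
2 = 2 × 1 + 0
Continued fraction: [1; 1, 2, 1, 8, 2]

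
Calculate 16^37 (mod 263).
98

Repeated squaring. Binary of 37 = 100101.
16^1 ≡ 16 (mod 263); 16^2 ≡ 256 (mod 263); 16^4 ≡ 49 (mod 263); 16^8 ≡ 34 (mod 263); 16^16 ≡ 104 (mod 263); 16^32 ≡ 33 (mod 263)
16^37 = 16^1 × 16^4 × 16^32 ≡ 98 (mod 263)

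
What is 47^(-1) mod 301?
269

gcd(47, 301) = 1, so the inverse exists.
Extended Euclidean algorithm on (301, 47):
301 = 6 × 47 + 19  ⟹  19 = (1)·301 + (-6)·47
47 = 2 × 19 + 9  ⟹  9 = (-2)·301 + (13)·47
19 = 2 × 9 + 1  ⟹  1 = (5)·301 + (-32)·47
So (-32)·47 ≡ 1 (mod 301), i.e. 47^(-1) ≡ -32 ≡ 269 (mod 301).
Check: 47 × 269 = 12643 ≡ 1 (mod 301)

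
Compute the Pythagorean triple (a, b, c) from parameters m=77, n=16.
(5673, 2464, 6185)

Euclid's formula: a = m² - n², b = 2mn, c = m² + n²
m = 77, n = 16
a = 77² - 16² = 5929 - 256 = 5673
b = 2 × 77 × 16 = 2464
c = 77² + 16² = 5929 + 256 = 6185
Verification: 5673² + 2464² = 32182929 + 6071296 = 38254225 = 6185² ✓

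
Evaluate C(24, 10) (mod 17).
0

Using Lucas' theorem:
Write n=24 and k=10 in base 17:
n in base 17: [1, 7]
k in base 17: [0, 10]
C(24,10) mod 17 = ∏ C(n_i, k_i) mod 17
Digit binomials (mod 17): C(1,0) = 1; C(7,10) = 0 (k_i > n_i)
Product: 1 × 0 = 0 ≡ 0 (mod 17)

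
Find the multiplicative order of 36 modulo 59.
29

59 is prime, so ord(36) divides φ(59) = 58.
Divisors of 58: 1, 2, 29, 58.
Repeated squaring: 36^1 ≡ 36, 36^2 ≡ 57, 36^4 ≡ 4, 36^8 ≡ 16, 36^16 ≡ 20, 36^32 ≡ 46 (mod 59).
Test 36^d mod 59 for each divisor d in increasing order:
36^1 ≡ 36
36^2 ≡ 57
36^29 = 36^16·36^8·36^4·36^1 ≡ 1  ← first divisor giving 1
The order is 29.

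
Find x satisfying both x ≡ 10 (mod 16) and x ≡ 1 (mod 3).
10

Using Chinese Remainder Theorem:
M = 16 × 3 = 48
M1 = 3, M2 = 16
y1 = 3^(-1) mod 16 = 11
y2 = 16^(-1) mod 3 = 1
x = (10×3×11 + 1×16×1) mod 48 = 10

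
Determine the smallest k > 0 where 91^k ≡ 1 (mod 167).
166

167 is prime, so ord(91) divides φ(167) = 166.
Divisors of 166: 1, 2, 83, 166.
Repeated squaring: 91^1 ≡ 91, 91^2 ≡ 98, 91^4 ≡ 85, 91^8 ≡ 44, 91^16 ≡ 99, 91^32 ≡ 115, 91^64 ≡ 32, 91^128 ≡ 22 (mod 167).
Test 91^d mod 167 for each divisor d in increasing order:
91^1 ≡ 91
91^2 ≡ 98
91^83 = 91^64·91^16·91^2·91^1 ≡ 166
91^166 = 91^128·91^32·91^4·91^2 ≡ 1  ← first divisor giving 1
The order is 166.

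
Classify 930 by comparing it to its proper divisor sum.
abundant

Proper divisors of 930: sum = 1 + 2 + 3 + 5 + 6 + 10 + 15 + 30 + 31 + 62 + 93 + 155 + 186 + 310 + 465 = 1374
Since 1374 > 930, 930 is abundant.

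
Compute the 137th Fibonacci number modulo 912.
13

Matrix identity: Q^n = [[F_(n+1), F_n], [F_n, F_(n-1)]] with Q = [[1,1],[1,0]].
n = 137 = 10001001₂. Square-and-multiply, entries mod 912:
Q^1 = [[1,1],[1,0]]
Q^2 = (Q^1)² = [[2,1],[1,1]]
Q^4 = (Q^2)² = [[5,3],[3,2]]
Q^8 = (Q^4)² = [[34,21],[21,13]]
Q^17 = (Q^8)²·Q = [[760,685],[685,75]]
Q^34 = (Q^17)² = [[761,151],[151,610]]
Q^68 = (Q^34)² = [[2,909],[909,5]]
Q^137 = (Q^68)²·Q = [[904,13],[13,891]]
F_137 mod 912 = Q^137[0][1] = 13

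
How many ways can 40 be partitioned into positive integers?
37338

p(n) counts ways to write n as a sum of positive integers (order ignored).
Euler's pentagonal recurrence: p(k) = p(k-1) + p(k-2) - p(k-5) - p(k-7) + p(k-12) + p(k-15) - ... (offsets j(3j∓1)/2, signs ++--, p(0)=1, p(<0)=0).
DP table for k = 0..39: p(0)=1, p(1)=1, p(2)=2, p(3)=3, p(4)=5, p(5)=7, p(6)=11, p(7)=15, p(8)=22, p(9)=30, p(10)=42, p(11)=56, p(12)=77, p(13)=101, p(14)=135, p(15)=176, p(16)=231, p(17)=297, p(18)=385, p(19)=490, p(20)=627, p(21)=792, p(22)=1002, p(23)=1255, p(24)=1575, p(25)=1958, p(26)=2436, p(27)=3010, p(28)=3718, p(29)=4565, p(30)=5604, p(31)=6842, p(32)=8349, p(33)=10143, p(34)=12310, p(35)=14883, p(36)=17977, p(37)=21637, p(38)=26015, p(39)=31185.
Final step: p(40) = p(39) + p(38) - p(35) - p(33) + p(28) + p(25) - p(18) - p(14) + p(5) + p(0)
= 31185 + 26015 - 14883 - 10143 + 3718 + 1958 - 385 - 135 + 7 + 1
= 37338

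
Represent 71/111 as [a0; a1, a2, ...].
[0; 1, 1, 1, 3, 2, 4]

Euclidean algorithm steps:
71 = 0 × 111 + 71
111 = 1 × 71 + 40
71 = 1 × 40 + 31
40 = 1 × 31 + 9
31 = 3 × 9 + 4
9 = 2 × 4 + 1
4 = 4 × 1 + 0
Continued fraction: [0; 1, 1, 1, 3, 2, 4]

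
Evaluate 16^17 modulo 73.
32

Repeated squaring. Binary of 17 = 10001.
16^1 ≡ 16 (mod 73); 16^2 ≡ 37 (mod 73); 16^4 ≡ 55 (mod 73); 16^8 ≡ 32 (mod 73); 16^16 ≡ 2 (mod 73)
16^17 = 16^1 × 16^16 ≡ 32 (mod 73)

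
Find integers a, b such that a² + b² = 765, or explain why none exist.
6² + 27² (a=6, b=27)

Factorization: 765 = 3^2 × 5 × 17
By Fermat: n is sum of two squares iff every prime p ≡ 3 (mod 4) appears to even power.
All primes ≡ 3 (mod 4) appear to even power.
Search a = 0, 1, 2, … for 765 - a² a perfect square: first hit at a = 6: 765 - 36 = 729 = 27².
765 = 6² + 27² = 36 + 729 ✓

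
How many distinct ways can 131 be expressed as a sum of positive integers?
5964539504

p(n) counts ways to write n as a sum of positive integers (order ignored).
Euler's pentagonal recurrence: p(k) = p(k-1) + p(k-2) - p(k-5) - p(k-7) + p(k-12) + p(k-15) - ... (offsets j(3j∓1)/2, signs ++--, p(0)=1, p(<0)=0).
DP table for k = 0..130: p(0)=1, p(1)=1, p(2)=2, p(3)=3, p(4)=5, p(5)=7, p(6)=11, p(7)=15, p(8)=22, p(9)=30, p(10)=42, p(11)=56, p(12)=77, p(13)=101, p(14)=135, p(15)=176, p(16)=231, p(17)=297, p(18)=385, p(19)=490, p(20)=627, p(21)=792, p(22)=1002, p(23)=1255, p(24)=1575, p(25)=1958, p(26)=2436, p(27)=3010, p(28)=3718, p(29)=4565, p(30)=5604, p(31)=6842, p(32)=8349, p(33)=10143, p(34)=12310, p(35)=14883, p(36)=17977, p(37)=21637, p(38)=26015, p(39)=31185, p(40)=37338, p(41)=44583, p(42)=53174, p(43)=63261, p(44)=75175, p(45)=89134, p(46)=105558, p(47)=124754, p(48)=147273, p(49)=173525, p(50)=204226, p(51)=239943, p(52)=281589, p(53)=329931, p(54)=386155, p(55)=451276, p(56)=526823, p(57)=614154, p(58)=715220, p(59)=831820, p(60)=966467, p(61)=1121505, p(62)=1300156, p(63)=1505499, p(64)=1741630, p(65)=2012558, p(66)=2323520, p(67)=2679689, p(68)=3087735, p(69)=3554345, p(70)=4087968, p(71)=4697205, p(72)=5392783, p(73)=6185689, p(74)=7089500, p(75)=8118264, p(76)=9289091, p(77)=10619863, p(78)=12132164, p(79)=13848650, p(80)=15796476, p(81)=18004327, p(82)=20506255, p(83)=23338469, p(84)=26543660, p(85)=30167357, p(86)=34262962, p(87)=38887673, p(88)=44108109, p(89)=49995925, p(90)=56634173, p(91)=64112359, p(92)=72533807, p(93)=82010177, p(94)=92669720, p(95)=104651419, p(96)=118114304, p(97)=133230930, p(98)=150198136, p(99)=169229875, p(100)=190569292, p(101)=214481126, p(102)=241265379, p(103)=271248950, p(104)=304801365, p(105)=342325709, p(106)=384276336, p(107)=431149389, p(108)=483502844, p(109)=541946240, p(110)=607163746, p(111)=679903203, p(112)=761002156, p(113)=851376628, p(114)=952050665, p(115)=1064144451, p(116)=1188908248, p(117)=1327710076, p(118)=1482074143, p(119)=1653668665, p(120)=1844349560, p(121)=2056148051, p(122)=2291320912, p(123)=2552338241, p(124)=2841940500, p(125)=3163127352, p(126)=3519222692, p(127)=3913864295, p(128)=4351078600, p(129)=4835271870, p(130)=5371315400.
Final step: p(131) = p(130) + p(129) - p(126) - p(124) + p(119) + p(116) - p(109) - p(105) + p(96) + p(91) - p(80) - p(74) + p(61) + p(54) - p(39) - p(31) + p(14) + p(5)
= 5371315400 + 4835271870 - 3519222692 - 2841940500 + 1653668665 + 1188908248 - 541946240 - 342325709 + 118114304 + 64112359 - 15796476 - 7089500 + 1121505 + 386155 - 31185 - 6842 + 135 + 7
= 5964539504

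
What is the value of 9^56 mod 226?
1

Repeated squaring. Binary of 56 = 111000.
9^1 ≡ 9 (mod 226); 9^2 ≡ 81 (mod 226); 9^4 ≡ 7 (mod 226); 9^8 ≡ 49 (mod 226); 9^16 ≡ 141 (mod 226); 9^32 ≡ 219 (mod 226)
9^56 = 9^8 × 9^16 × 9^32 ≡ 1 (mod 226)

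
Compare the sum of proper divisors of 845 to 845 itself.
deficient

Proper divisors of 845: sum = 1 + 5 + 13 + 65 + 169 = 253
Since 253 < 845, 845 is deficient.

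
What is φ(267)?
176

267 = 3 × 89
φ(n) = n × ∏(1 - 1/p) for each prime p dividing n
φ(267) = 267 × (1 - 1/3) × (1 - 1/89) = 176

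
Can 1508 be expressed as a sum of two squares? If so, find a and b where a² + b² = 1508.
8² + 38² (a=8, b=38)

Factorization: 1508 = 2^2 × 13 × 29
By Fermat: n is sum of two squares iff every prime p ≡ 3 (mod 4) appears to even power.
All primes ≡ 3 (mod 4) appear to even power.
Search a = 0, 1, 2, … for 1508 - a² a perfect square: first hit at a = 8: 1508 - 64 = 1444 = 38².
1508 = 8² + 38² = 64 + 1444 ✓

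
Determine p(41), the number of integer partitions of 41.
44583

p(n) counts ways to write n as a sum of positive integers (order ignored).
Euler's pentagonal recurrence: p(k) = p(k-1) + p(k-2) - p(k-5) - p(k-7) + p(k-12) + p(k-15) - ... (offsets j(3j∓1)/2, signs ++--, p(0)=1, p(<0)=0).
DP table for k = 0..40: p(0)=1, p(1)=1, p(2)=2, p(3)=3, p(4)=5, p(5)=7, p(6)=11, p(7)=15, p(8)=22, p(9)=30, p(10)=42, p(11)=56, p(12)=77, p(13)=101, p(14)=135, p(15)=176, p(16)=231, p(17)=297, p(18)=385, p(19)=490, p(20)=627, p(21)=792, p(22)=1002, p(23)=1255, p(24)=1575, p(25)=1958, p(26)=2436, p(27)=3010, p(28)=3718, p(29)=4565, p(30)=5604, p(31)=6842, p(32)=8349, p(33)=10143, p(34)=12310, p(35)=14883, p(36)=17977, p(37)=21637, p(38)=26015, p(39)=31185, p(40)=37338.
Final step: p(41) = p(40) + p(39) - p(36) - p(34) + p(29) + p(26) - p(19) - p(15) + p(6) + p(1)
= 37338 + 31185 - 17977 - 12310 + 4565 + 2436 - 490 - 176 + 11 + 1
= 44583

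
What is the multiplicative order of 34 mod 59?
58

59 is prime, so ord(34) divides φ(59) = 58.
Divisors of 58: 1, 2, 29, 58.
Repeated squaring: 34^1 ≡ 34, 34^2 ≡ 35, 34^4 ≡ 45, 34^8 ≡ 19, 34^16 ≡ 7, 34^32 ≡ 49 (mod 59).
Test 34^d mod 59 for each divisor d in increasing order:
34^1 ≡ 34
34^2 ≡ 35
34^29 = 34^16·34^8·34^4·34^1 ≡ 58
34^58 = 34^32·34^16·34^8·34^2 ≡ 1  ← first divisor giving 1
The order is 58.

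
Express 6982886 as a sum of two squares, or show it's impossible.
Not possible

Factorization: 6982886 = 2 × 17 × 59^3
By Fermat: n is sum of two squares iff every prime p ≡ 3 (mod 4) appears to even power.
Prime(s) ≡ 3 (mod 4) with odd exponent: [(59, 3)]
Therefore 6982886 cannot be expressed as a² + b².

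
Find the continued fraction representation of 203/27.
[7; 1, 1, 13]

Euclidean algorithm steps:
203 = 7 × 27 + 14
27 = 1 × 14 + 13
14 = 1 × 13 + 1
13 = 13 × 1 + 0
Continued fraction: [7; 1, 1, 13]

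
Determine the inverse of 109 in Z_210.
79

gcd(109, 210) = 1, so the inverse exists.
Extended Euclidean algorithm on (210, 109):
210 = 1 × 109 + 101  ⟹  101 = (1)·210 + (-1)·109
109 = 1 × 101 + 8  ⟹  8 = (-1)·210 + (2)·109
101 = 12 × 8 + 5  ⟹  5 = (13)·210 + (-25)·109
8 = 1 × 5 + 3  ⟹  3 = (-14)·210 + (27)·109
5 = 1 × 3 + 2  ⟹  2 = (27)·210 + (-52)·109
3 = 1 × 2 + 1  ⟹  1 = (-41)·210 + (79)·109
So (79)·109 ≡ 1 (mod 210), i.e. 109^(-1) ≡ 79 (mod 210).
Check: 109 × 79 = 8611 ≡ 1 (mod 210)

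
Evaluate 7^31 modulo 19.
7

Repeated squaring. Binary of 31 = 11111.
7^1 ≡ 7 (mod 19); 7^2 ≡ 11 (mod 19); 7^4 ≡ 7 (mod 19); 7^8 ≡ 11 (mod 19); 7^16 ≡ 7 (mod 19)
7^31 = 7^1 × 7^2 × 7^4 × 7^8 × 7^16 ≡ 7 (mod 19)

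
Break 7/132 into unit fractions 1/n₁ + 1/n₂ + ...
1/19 + 1/2508

Greedy algorithm:
7/132: ceiling(132/7) = 19, use 1/19
1/2508: ceiling(2508/1) = 2508, use 1/2508
Result: 7/132 = 1/19 + 1/2508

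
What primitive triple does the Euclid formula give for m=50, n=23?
(1971, 2300, 3029)

Euclid's formula: a = m² - n², b = 2mn, c = m² + n²
m = 50, n = 23
a = 50² - 23² = 2500 - 529 = 1971
b = 2 × 50 × 23 = 2300
c = 50² + 23² = 2500 + 529 = 3029
Verification: 1971² + 2300² = 3884841 + 5290000 = 9174841 = 3029² ✓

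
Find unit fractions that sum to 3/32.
1/11 + 1/352

Greedy algorithm:
3/32: ceiling(32/3) = 11, use 1/11
1/352: ceiling(352/1) = 352, use 1/352
Result: 3/32 = 1/11 + 1/352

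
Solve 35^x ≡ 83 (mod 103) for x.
28

Baby-step giant-step with step n = ⌈√103⌉ = 11.
Baby steps 35^j mod 103 (j:value) for j=0..10: 0:1, 1:35, 2:92, 3:27, 4:18, 5:12, 6:8, 7:74, 8:15, 9:10, 10:41.
Giant-step multiplier: 35^(-11) ≡ 35^(102-11) = 35^91 ≡ 44 (mod 103).
Giant steps γ_i = 83·44^i mod 103: γ_0=83, γ_1=47, γ_2=8 (in table at j=6).
x = i·n + j = 2·11 + 6 = 28.
Check: 35^28 ≡ 83 (mod 103).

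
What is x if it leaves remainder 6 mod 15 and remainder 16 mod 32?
336

Using Chinese Remainder Theorem:
M = 15 × 32 = 480
M1 = 32, M2 = 15
y1 = 32^(-1) mod 15 = 8
y2 = 15^(-1) mod 32 = 15
x = (6×32×8 + 16×15×15) mod 480 = 336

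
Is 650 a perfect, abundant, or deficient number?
abundant

Proper divisors of 650: sum = 1 + 2 + 5 + 10 + 13 + 25 + 26 + 50 + 65 + 130 + 325 = 652
Since 652 > 650, 650 is abundant.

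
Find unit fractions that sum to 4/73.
1/19 + 1/463 + 1/321091 + 1/206198539471

Greedy algorithm:
4/73: ceiling(73/4) = 19, use 1/19
3/1387: ceiling(1387/3) = 463, use 1/463
2/642181: ceiling(642181/2) = 321091, use 1/321091
1/206198539471: ceiling(206198539471/1) = 206198539471, use 1/206198539471
Result: 4/73 = 1/19 + 1/463 + 1/321091 + 1/206198539471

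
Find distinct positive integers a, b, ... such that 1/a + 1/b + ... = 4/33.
1/9 + 1/99

Greedy algorithm:
4/33: ceiling(33/4) = 9, use 1/9
1/99: ceiling(99/1) = 99, use 1/99
Result: 4/33 = 1/9 + 1/99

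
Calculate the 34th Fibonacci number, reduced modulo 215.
12

Matrix identity: Q^n = [[F_(n+1), F_n], [F_n, F_(n-1)]] with Q = [[1,1],[1,0]].
n = 34 = 100010₂. Square-and-multiply, entries mod 215:
Q^1 = [[1,1],[1,0]]
Q^2 = (Q^1)² = [[2,1],[1,1]]
Q^4 = (Q^2)² = [[5,3],[3,2]]
Q^8 = (Q^4)² = [[34,21],[21,13]]
Q^17 = (Q^8)²·Q = [[4,92],[92,127]]
Q^34 = (Q^17)² = [[95,12],[12,83]]
F_34 mod 215 = Q^34[0][1] = 12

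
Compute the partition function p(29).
4565

p(n) counts ways to write n as a sum of positive integers (order ignored).
Euler's pentagonal recurrence: p(k) = p(k-1) + p(k-2) - p(k-5) - p(k-7) + p(k-12) + p(k-15) - ... (offsets j(3j∓1)/2, signs ++--, p(0)=1, p(<0)=0).
DP table for k = 0..28: p(0)=1, p(1)=1, p(2)=2, p(3)=3, p(4)=5, p(5)=7, p(6)=11, p(7)=15, p(8)=22, p(9)=30, p(10)=42, p(11)=56, p(12)=77, p(13)=101, p(14)=135, p(15)=176, p(16)=231, p(17)=297, p(18)=385, p(19)=490, p(20)=627, p(21)=792, p(22)=1002, p(23)=1255, p(24)=1575, p(25)=1958, p(26)=2436, p(27)=3010, p(28)=3718.
Final step: p(29) = p(28) + p(27) - p(24) - p(22) + p(17) + p(14) - p(7) - p(3)
= 3718 + 3010 - 1575 - 1002 + 297 + 135 - 15 - 3
= 4565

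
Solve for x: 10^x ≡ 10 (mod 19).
1

Baby-step giant-step with step n = ⌈√19⌉ = 5.
Baby steps 10^j mod 19 (j:value) for j=0..4: 0:1, 1:10, 2:5, 3:12, 4:6.
h = 10 is already in the table at j=1, so x = 1.
Check: 10^1 ≡ 10 (mod 19).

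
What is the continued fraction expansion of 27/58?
[0; 2, 6, 1, 3]

Euclidean algorithm steps:
27 = 0 × 58 + 27
58 = 2 × 27 + 4
27 = 6 × 4 + 3
4 = 1 × 3 + 1
3 = 3 × 1 + 0
Continued fraction: [0; 2, 6, 1, 3]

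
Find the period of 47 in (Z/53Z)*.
13

53 is prime, so ord(47) divides φ(53) = 52.
Divisors of 52: 1, 2, 4, 13, 26, 52.
Repeated squaring: 47^1 ≡ 47, 47^2 ≡ 36, 47^4 ≡ 24, 47^8 ≡ 46, 47^16 ≡ 49, 47^32 ≡ 16 (mod 53).
Test 47^d mod 53 for each divisor d in increasing order:
47^1 ≡ 47
47^2 ≡ 36
47^4 ≡ 24
47^13 = 47^8·47^4·47^1 ≡ 1  ← first divisor giving 1
The order is 13.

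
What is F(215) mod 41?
36

Matrix identity: Q^n = [[F_(n+1), F_n], [F_n, F_(n-1)]] with Q = [[1,1],[1,0]].
n = 215 = 11010111₂. Square-and-multiply, entries mod 41:
Q^1 = [[1,1],[1,0]]
Q^3 = (Q^1)²·Q = [[3,2],[2,1]]
Q^6 = (Q^3)² = [[13,8],[8,5]]
Q^13 = (Q^6)²·Q = [[8,28],[28,21]]
Q^26 = (Q^13)² = [[28,33],[33,36]]
Q^53 = (Q^26)²·Q = [[8,28],[28,21]]
Q^107 = (Q^53)²·Q = [[20,28],[28,33]]
Q^215 = (Q^107)²·Q = [[3,36],[36,8]]
F_215 mod 41 = Q^215[0][1] = 36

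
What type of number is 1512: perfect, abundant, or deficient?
abundant

Proper divisors of 1512: sum = 1 + 2 + 3 + 4 + 6 + 7 + 8 + 9 + ... + 252 + 378 + 504 + 756 (31 divisors) = 3288
Since 3288 > 1512, 1512 is abundant.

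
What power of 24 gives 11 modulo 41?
31

Baby-step giant-step with step n = ⌈√41⌉ = 7.
Baby steps 24^j mod 41 (j:value) for j=0..6: 0:1, 1:24, 2:2, 3:7, 4:4, 5:14, 6:8.
Giant-step multiplier: 24^(-7) ≡ 24^(40-7) = 24^33 ≡ 22 (mod 41).
Giant steps γ_i = 11·22^i mod 41: γ_0=11, γ_1=37, γ_2=35, γ_3=32, γ_4=7 (in table at j=3).
x = i·n + j = 4·7 + 3 = 31.
Check: 24^31 ≡ 11 (mod 41).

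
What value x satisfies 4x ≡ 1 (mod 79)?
20

gcd(4, 79) = 1, so the inverse exists.
Extended Euclidean algorithm on (79, 4):
79 = 19 × 4 + 3  ⟹  3 = (1)·79 + (-19)·4
4 = 1 × 3 + 1  ⟹  1 = (-1)·79 + (20)·4
So (20)·4 ≡ 1 (mod 79), i.e. 4^(-1) ≡ 20 (mod 79).
Check: 4 × 20 = 80 ≡ 1 (mod 79)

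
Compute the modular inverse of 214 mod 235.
179

gcd(214, 235) = 1, so the inverse exists.
Extended Euclidean algorithm on (235, 214):
235 = 1 × 214 + 21  ⟹  21 = (1)·235 + (-1)·214
214 = 10 × 21 + 4  ⟹  4 = (-10)·235 + (11)·214
21 = 5 × 4 + 1  ⟹  1 = (51)·235 + (-56)·214
So (-56)·214 ≡ 1 (mod 235), i.e. 214^(-1) ≡ -56 ≡ 179 (mod 235).
Check: 214 × 179 = 38306 ≡ 1 (mod 235)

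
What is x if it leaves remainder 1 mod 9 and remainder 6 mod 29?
64

Using Chinese Remainder Theorem:
M = 9 × 29 = 261
M1 = 29, M2 = 9
y1 = 29^(-1) mod 9 = 5
y2 = 9^(-1) mod 29 = 13
x = (1×29×5 + 6×9×13) mod 261 = 64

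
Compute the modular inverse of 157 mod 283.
137

gcd(157, 283) = 1, so the inverse exists.
Extended Euclidean algorithm on (283, 157):
283 = 1 × 157 + 126  ⟹  126 = (1)·283 + (-1)·157
157 = 1 × 126 + 31  ⟹  31 = (-1)·283 + (2)·157
126 = 4 × 31 + 2  ⟹  2 = (5)·283 + (-9)·157
31 = 15 × 2 + 1  ⟹  1 = (-76)·283 + (137)·157
So (137)·157 ≡ 1 (mod 283), i.e. 157^(-1) ≡ 137 (mod 283).
Check: 157 × 137 = 21509 ≡ 1 (mod 283)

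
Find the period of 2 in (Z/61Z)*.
60

61 is prime, so ord(2) divides φ(61) = 60.
Divisors of 60: 1, 2, 3, 4, 5, 6, 10, 12, 15, 20, 30, 60.
Repeated squaring: 2^1 ≡ 2, 2^2 ≡ 4, 2^4 ≡ 16, 2^8 ≡ 12, 2^16 ≡ 22, 2^32 ≡ 57 (mod 61).
Test 2^d mod 61 for each divisor d in increasing order:
2^1 ≡ 2
2^2 ≡ 4
2^3 = 2^2·2^1 ≡ 8
2^4 ≡ 16
2^5 = 2^4·2^1 ≡ 32
2^6 = 2^4·2^2 ≡ 3
2^10 = 2^8·2^2 ≡ 48
2^12 = 2^8·2^4 ≡ 9
2^15 = 2^8·2^4·2^2·2^1 ≡ 11
2^20 = 2^16·2^4 ≡ 47
2^30 = 2^16·2^8·2^4·2^2 ≡ 60
2^60 = 2^32·2^16·2^8·2^4 ≡ 1  ← first divisor giving 1
The order is 60.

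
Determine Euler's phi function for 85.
64

85 = 5 × 17
φ(n) = n × ∏(1 - 1/p) for each prime p dividing n
φ(85) = 85 × (1 - 1/5) × (1 - 1/17) = 64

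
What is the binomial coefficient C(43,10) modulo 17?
0

Using Lucas' theorem:
Write n=43 and k=10 in base 17:
n in base 17: [2, 9]
k in base 17: [0, 10]
C(43,10) mod 17 = ∏ C(n_i, k_i) mod 17
Digit binomials (mod 17): C(2,0) = 1; C(9,10) = 0 (k_i > n_i)
Product: 1 × 0 = 0 ≡ 0 (mod 17)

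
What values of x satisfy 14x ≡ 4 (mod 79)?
x ≡ 68 (mod 79)

gcd(14, 79) = 1, which divides 4, so solutions exist.
Find 14^(-1) mod 79 by the extended Euclidean algorithm:
79 = 5 × 14 + 9  ⟹  9 = (1)·79 + (-5)·14
14 = 1 × 9 + 5  ⟹  5 = (-1)·79 + (6)·14
9 = 1 × 5 + 4  ⟹  4 = (2)·79 + (-11)·14
5 = 1 × 4 + 1  ⟹  1 = (-3)·79 + (17)·14
So (17)·14 ≡ 1 (mod 79), i.e. 14^(-1) ≡ 17 (mod 79).
x ≡ 17 × 4 = 68 ≡ 68 (mod 79).
Check: 14 × 68 = 952 ≡ 4 (mod 79).
Unique solution: x ≡ 68 (mod 79)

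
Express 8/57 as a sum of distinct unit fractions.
1/8 + 1/66 + 1/5016

Greedy algorithm:
8/57: ceiling(57/8) = 8, use 1/8
7/456: ceiling(456/7) = 66, use 1/66
1/5016: ceiling(5016/1) = 5016, use 1/5016
Result: 8/57 = 1/8 + 1/66 + 1/5016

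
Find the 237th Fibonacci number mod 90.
2

Matrix identity: Q^n = [[F_(n+1), F_n], [F_n, F_(n-1)]] with Q = [[1,1],[1,0]].
n = 237 = 11101101₂. Square-and-multiply, entries mod 90:
Q^1 = [[1,1],[1,0]]
Q^3 = (Q^1)²·Q = [[3,2],[2,1]]
Q^7 = (Q^3)²·Q = [[21,13],[13,8]]
Q^14 = (Q^7)² = [[70,17],[17,53]]
Q^29 = (Q^14)²·Q = [[80,59],[59,21]]
Q^59 = (Q^29)²·Q = [[0,71],[71,19]]
Q^118 = (Q^59)² = [[1,89],[89,2]]
Q^237 = (Q^118)²·Q = [[89,2],[2,87]]
F_237 mod 90 = Q^237[0][1] = 2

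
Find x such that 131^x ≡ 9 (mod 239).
30

Baby-step giant-step with step n = ⌈√239⌉ = 16.
Baby steps 131^j mod 239 (j:value) for j=0..15: 0:1, 1:131, 2:192, 3:57, 4:58, 5:189, 6:142, 7:199, 8:18, 9:207, 10:110, 11:70, 12:88, 13:56, 14:166, 15:236.
Giant-step multiplier: 131^(-16) ≡ 131^(238-16) = 131^222 ≡ 45 (mod 239).
Giant steps γ_i = 9·45^i mod 239: γ_0=9, γ_1=166 (in table at j=14).
x = i·n + j = 1·16 + 14 = 30.
Check: 131^30 ≡ 9 (mod 239).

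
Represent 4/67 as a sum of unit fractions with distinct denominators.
1/17 + 1/1139

Greedy algorithm:
4/67: ceiling(67/4) = 17, use 1/17
1/1139: ceiling(1139/1) = 1139, use 1/1139
Result: 4/67 = 1/17 + 1/1139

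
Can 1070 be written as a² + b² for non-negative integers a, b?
Not possible

Factorization: 1070 = 2 × 5 × 107
By Fermat: n is sum of two squares iff every prime p ≡ 3 (mod 4) appears to even power.
Prime(s) ≡ 3 (mod 4) with odd exponent: [(107, 1)]
Therefore 1070 cannot be expressed as a² + b².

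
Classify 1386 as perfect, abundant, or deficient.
abundant

Proper divisors of 1386: sum = 1 + 2 + 3 + 6 + 7 + 9 + 11 + 14 + ... + 198 + 231 + 462 + 693 (23 divisors) = 2358
Since 2358 > 1386, 1386 is abundant.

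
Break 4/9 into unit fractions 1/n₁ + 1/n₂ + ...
1/3 + 1/9

Greedy algorithm:
4/9: ceiling(9/4) = 3, use 1/3
1/9: ceiling(9/1) = 9, use 1/9
Result: 4/9 = 1/3 + 1/9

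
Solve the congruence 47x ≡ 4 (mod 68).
x ≡ 16 (mod 68)

gcd(47, 68) = 1, which divides 4, so solutions exist.
Find 47^(-1) mod 68 by the extended Euclidean algorithm:
68 = 1 × 47 + 21  ⟹  21 = (1)·68 + (-1)·47
47 = 2 × 21 + 5  ⟹  5 = (-2)·68 + (3)·47
21 = 4 × 5 + 1  ⟹  1 = (9)·68 + (-13)·47
So (-13)·47 ≡ 1 (mod 68), i.e. 47^(-1) ≡ -13 ≡ 55 (mod 68).
x ≡ 55 × 4 = 220 ≡ 16 (mod 68).
Check: 47 × 16 = 752 ≡ 4 (mod 68).
Unique solution: x ≡ 16 (mod 68)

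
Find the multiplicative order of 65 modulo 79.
13

79 is prime, so ord(65) divides φ(79) = 78.
Divisors of 78: 1, 2, 3, 6, 13, 26, 39, 78.
Repeated squaring: 65^1 ≡ 65, 65^2 ≡ 38, 65^4 ≡ 22, 65^8 ≡ 10, 65^16 ≡ 21, 65^32 ≡ 46, 65^64 ≡ 62 (mod 79).
Test 65^d mod 79 for each divisor d in increasing order:
65^1 ≡ 65
65^2 ≡ 38
65^3 = 65^2·65^1 ≡ 21
65^6 = 65^4·65^2 ≡ 46
65^13 = 65^8·65^4·65^1 ≡ 1  ← first divisor giving 1
The order is 13.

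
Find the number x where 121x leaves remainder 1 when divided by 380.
201

gcd(121, 380) = 1, so the inverse exists.
Extended Euclidean algorithm on (380, 121):
380 = 3 × 121 + 17  ⟹  17 = (1)·380 + (-3)·121
121 = 7 × 17 + 2  ⟹  2 = (-7)·380 + (22)·121
17 = 8 × 2 + 1  ⟹  1 = (57)·380 + (-179)·121
So (-179)·121 ≡ 1 (mod 380), i.e. 121^(-1) ≡ -179 ≡ 201 (mod 380).
Check: 121 × 201 = 24321 ≡ 1 (mod 380)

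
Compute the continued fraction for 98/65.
[1; 1, 1, 32]

Euclidean algorithm steps:
98 = 1 × 65 + 33
65 = 1 × 33 + 32
33 = 1 × 32 + 1
32 = 32 × 1 + 0
Continued fraction: [1; 1, 1, 32]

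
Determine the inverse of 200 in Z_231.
149

gcd(200, 231) = 1, so the inverse exists.
Extended Euclidean algorithm on (231, 200):
231 = 1 × 200 + 31  ⟹  31 = (1)·231 + (-1)·200
200 = 6 × 31 + 14  ⟹  14 = (-6)·231 + (7)·200
31 = 2 × 14 + 3  ⟹  3 = (13)·231 + (-15)·200
14 = 4 × 3 + 2  ⟹  2 = (-58)·231 + (67)·200
3 = 1 × 2 + 1  ⟹  1 = (71)·231 + (-82)·200
So (-82)·200 ≡ 1 (mod 231), i.e. 200^(-1) ≡ -82 ≡ 149 (mod 231).
Check: 200 × 149 = 29800 ≡ 1 (mod 231)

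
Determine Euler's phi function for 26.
12

26 = 2 × 13
φ(n) = n × ∏(1 - 1/p) for each prime p dividing n
φ(26) = 26 × (1 - 1/2) × (1 - 1/13) = 12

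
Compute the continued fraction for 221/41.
[5; 2, 1, 1, 3, 2]

Euclidean algorithm steps:
221 = 5 × 41 + 16
41 = 2 × 16 + 9
16 = 1 × 9 + 7
9 = 1 × 7 + 2
7 = 3 × 2 + 1
2 = 2 × 1 + 0
Continued fraction: [5; 2, 1, 1, 3, 2]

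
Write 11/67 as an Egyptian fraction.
1/7 + 1/47 + 1/22043

Greedy algorithm:
11/67: ceiling(67/11) = 7, use 1/7
10/469: ceiling(469/10) = 47, use 1/47
1/22043: ceiling(22043/1) = 22043, use 1/22043
Result: 11/67 = 1/7 + 1/47 + 1/22043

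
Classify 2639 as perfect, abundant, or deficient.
deficient

Proper divisors of 2639: sum = 1 + 7 + 13 + 29 + 91 + 203 + 377 = 721
Since 721 < 2639, 2639 is deficient.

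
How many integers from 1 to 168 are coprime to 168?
48

168 = 2^3 × 3 × 7
φ(n) = n × ∏(1 - 1/p) for each prime p dividing n
φ(168) = 168 × (1 - 1/2) × (1 - 1/3) × (1 - 1/7) = 48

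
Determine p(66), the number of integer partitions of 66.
2323520

p(n) counts ways to write n as a sum of positive integers (order ignored).
Euler's pentagonal recurrence: p(k) = p(k-1) + p(k-2) - p(k-5) - p(k-7) + p(k-12) + p(k-15) - ... (offsets j(3j∓1)/2, signs ++--, p(0)=1, p(<0)=0).
DP table for k = 0..65: p(0)=1, p(1)=1, p(2)=2, p(3)=3, p(4)=5, p(5)=7, p(6)=11, p(7)=15, p(8)=22, p(9)=30, p(10)=42, p(11)=56, p(12)=77, p(13)=101, p(14)=135, p(15)=176, p(16)=231, p(17)=297, p(18)=385, p(19)=490, p(20)=627, p(21)=792, p(22)=1002, p(23)=1255, p(24)=1575, p(25)=1958, p(26)=2436, p(27)=3010, p(28)=3718, p(29)=4565, p(30)=5604, p(31)=6842, p(32)=8349, p(33)=10143, p(34)=12310, p(35)=14883, p(36)=17977, p(37)=21637, p(38)=26015, p(39)=31185, p(40)=37338, p(41)=44583, p(42)=53174, p(43)=63261, p(44)=75175, p(45)=89134, p(46)=105558, p(47)=124754, p(48)=147273, p(49)=173525, p(50)=204226, p(51)=239943, p(52)=281589, p(53)=329931, p(54)=386155, p(55)=451276, p(56)=526823, p(57)=614154, p(58)=715220, p(59)=831820, p(60)=966467, p(61)=1121505, p(62)=1300156, p(63)=1505499, p(64)=1741630, p(65)=2012558.
Final step: p(66) = p(65) + p(64) - p(61) - p(59) + p(54) + p(51) - p(44) - p(40) + p(31) + p(26) - p(15) - p(9)
= 2012558 + 1741630 - 1121505 - 831820 + 386155 + 239943 - 75175 - 37338 + 6842 + 2436 - 176 - 30
= 2323520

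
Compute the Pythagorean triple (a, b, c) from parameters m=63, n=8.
(3905, 1008, 4033)

Euclid's formula: a = m² - n², b = 2mn, c = m² + n²
m = 63, n = 8
a = 63² - 8² = 3969 - 64 = 3905
b = 2 × 63 × 8 = 1008
c = 63² + 8² = 3969 + 64 = 4033
Verification: 3905² + 1008² = 15249025 + 1016064 = 16265089 = 4033² ✓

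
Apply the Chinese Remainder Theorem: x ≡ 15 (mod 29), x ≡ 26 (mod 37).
914

Using Chinese Remainder Theorem:
M = 29 × 37 = 1073
M1 = 37, M2 = 29
y1 = 37^(-1) mod 29 = 11
y2 = 29^(-1) mod 37 = 23
x = (15×37×11 + 26×29×23) mod 1073 = 914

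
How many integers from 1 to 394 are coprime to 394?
196

394 = 2 × 197
φ(n) = n × ∏(1 - 1/p) for each prime p dividing n
φ(394) = 394 × (1 - 1/2) × (1 - 1/197) = 196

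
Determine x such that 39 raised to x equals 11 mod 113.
86

Baby-step giant-step with step n = ⌈√113⌉ = 11.
Baby steps 39^j mod 113 (j:value) for j=0..10: 0:1, 1:39, 2:52, 3:107, 4:105, 5:27, 6:36, 7:48, 8:64, 9:10, 10:51.
Giant-step multiplier: 39^(-11) ≡ 39^(112-11) = 39^101 ≡ 5 (mod 113).
Giant steps γ_i = 11·5^i mod 113: γ_0=11, γ_1=55, γ_2=49, γ_3=19, γ_4=95, γ_5=23, γ_6=2, γ_7=10 (in table at j=9).
x = i·n + j = 7·11 + 9 = 86.
Check: 39^86 ≡ 11 (mod 113).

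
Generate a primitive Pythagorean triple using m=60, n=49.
(1199, 5880, 6001)

Euclid's formula: a = m² - n², b = 2mn, c = m² + n²
m = 60, n = 49
a = 60² - 49² = 3600 - 2401 = 1199
b = 2 × 60 × 49 = 5880
c = 60² + 49² = 3600 + 2401 = 6001
Verification: 1199² + 5880² = 1437601 + 34574400 = 36012001 = 6001² ✓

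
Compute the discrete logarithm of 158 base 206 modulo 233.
33

Baby-step giant-step with step n = ⌈√233⌉ = 16.
Baby steps 206^j mod 233 (j:value) for j=0..15: 0:1, 1:206, 2:30, 3:122, 4:201, 5:165, 6:205, 7:57, 8:92, 9:79, 10:197, 11:40, 12:85, 13:35, 14:220, 15:118.
Giant-step multiplier: 206^(-16) ≡ 206^(232-16) = 206^216 ≡ 46 (mod 233).
Giant steps γ_i = 158·46^i mod 233: γ_0=158, γ_1=45, γ_2=206 (in table at j=1).
x = i·n + j = 2·16 + 1 = 33.
Check: 206^33 ≡ 158 (mod 233).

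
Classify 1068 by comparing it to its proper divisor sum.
abundant

Proper divisors of 1068: sum = 1 + 2 + 3 + 4 + 6 + 12 + 89 + 178 + 267 + 356 + 534 = 1452
Since 1452 > 1068, 1068 is abundant.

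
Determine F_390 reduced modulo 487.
465

Matrix identity: Q^n = [[F_(n+1), F_n], [F_n, F_(n-1)]] with Q = [[1,1],[1,0]].
n = 390 = 110000110₂. Square-and-multiply, entries mod 487:
Q^1 = [[1,1],[1,0]]
Q^3 = (Q^1)²·Q = [[3,2],[2,1]]
Q^6 = (Q^3)² = [[13,8],[8,5]]
Q^12 = (Q^6)² = [[233,144],[144,89]]
Q^24 = (Q^12)² = [[27,103],[103,411]]
Q^48 = (Q^24)² = [[137,310],[310,314]]
Q^97 = (Q^48)²·Q = [[465,424],[424,41]]
Q^195 = (Q^97)²·Q = [[334,70],[70,264]]
Q^390 = (Q^195)² = [[63,465],[465,85]]
F_390 mod 487 = Q^390[0][1] = 465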